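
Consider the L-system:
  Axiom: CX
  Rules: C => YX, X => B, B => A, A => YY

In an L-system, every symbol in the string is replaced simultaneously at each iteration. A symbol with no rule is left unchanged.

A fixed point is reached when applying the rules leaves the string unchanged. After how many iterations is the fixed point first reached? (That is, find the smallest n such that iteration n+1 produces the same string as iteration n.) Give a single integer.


Step 0: CX
Step 1: YXB
Step 2: YBA
Step 3: YAYY
Step 4: YYYYY
Step 5: YYYYY  (unchanged — fixed point at step 4)

Answer: 4


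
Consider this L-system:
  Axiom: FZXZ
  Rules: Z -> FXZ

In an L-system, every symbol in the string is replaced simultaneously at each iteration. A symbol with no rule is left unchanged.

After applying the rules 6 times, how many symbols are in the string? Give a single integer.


Step 0: length = 4
Step 1: length = 8
Step 2: length = 12
Step 3: length = 16
Step 4: length = 20
Step 5: length = 24
Step 6: length = 28

Answer: 28


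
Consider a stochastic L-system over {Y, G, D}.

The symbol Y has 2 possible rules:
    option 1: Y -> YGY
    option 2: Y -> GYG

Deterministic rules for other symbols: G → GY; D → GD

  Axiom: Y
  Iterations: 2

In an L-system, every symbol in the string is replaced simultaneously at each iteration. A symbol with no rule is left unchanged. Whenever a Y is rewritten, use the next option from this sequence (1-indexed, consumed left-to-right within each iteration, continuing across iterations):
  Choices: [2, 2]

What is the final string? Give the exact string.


Step 0: Y
Step 1: GYG  (used choices [2])
Step 2: GYGYGGY  (used choices [2])

Answer: GYGYGGY


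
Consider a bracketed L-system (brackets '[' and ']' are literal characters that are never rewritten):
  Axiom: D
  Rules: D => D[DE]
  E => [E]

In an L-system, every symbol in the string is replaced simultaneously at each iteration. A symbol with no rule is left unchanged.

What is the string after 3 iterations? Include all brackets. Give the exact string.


Step 0: D
Step 1: D[DE]
Step 2: D[DE][D[DE][E]]
Step 3: D[DE][D[DE][E]][D[DE][D[DE][E]][[E]]]

Answer: D[DE][D[DE][E]][D[DE][D[DE][E]][[E]]]


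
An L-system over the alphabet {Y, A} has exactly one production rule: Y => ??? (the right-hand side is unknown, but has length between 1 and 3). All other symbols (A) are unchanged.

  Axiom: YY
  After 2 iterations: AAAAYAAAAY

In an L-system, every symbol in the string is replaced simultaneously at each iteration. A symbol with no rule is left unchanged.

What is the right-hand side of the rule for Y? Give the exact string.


Trying Y => AAY:
  Step 0: YY
  Step 1: AAYAAY
  Step 2: AAAAYAAAAY
Matches the given result.

Answer: AAY


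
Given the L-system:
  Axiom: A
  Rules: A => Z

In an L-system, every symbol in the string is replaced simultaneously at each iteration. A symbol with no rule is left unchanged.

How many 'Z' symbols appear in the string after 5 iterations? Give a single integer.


Answer: 1

Derivation:
Step 0: A  (0 'Z')
Step 1: Z  (1 'Z')
Step 2: Z  (1 'Z')
Step 3: Z  (1 'Z')
Step 4: Z  (1 'Z')
Step 5: Z  (1 'Z')


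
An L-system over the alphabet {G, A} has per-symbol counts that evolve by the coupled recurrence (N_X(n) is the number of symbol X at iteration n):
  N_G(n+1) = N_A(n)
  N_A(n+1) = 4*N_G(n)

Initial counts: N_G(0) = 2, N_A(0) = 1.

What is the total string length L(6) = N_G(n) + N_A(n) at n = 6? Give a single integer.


Answer: 192

Derivation:
Step 0: N_G=2, N_A=1, L=3
Step 1: N_G=1, N_A=8, L=9
Step 2: N_G=8, N_A=4, L=12
Step 3: N_G=4, N_A=32, L=36
Step 4: N_G=32, N_A=16, L=48
Step 5: N_G=16, N_A=128, L=144
Step 6: N_G=128, N_A=64, L=192


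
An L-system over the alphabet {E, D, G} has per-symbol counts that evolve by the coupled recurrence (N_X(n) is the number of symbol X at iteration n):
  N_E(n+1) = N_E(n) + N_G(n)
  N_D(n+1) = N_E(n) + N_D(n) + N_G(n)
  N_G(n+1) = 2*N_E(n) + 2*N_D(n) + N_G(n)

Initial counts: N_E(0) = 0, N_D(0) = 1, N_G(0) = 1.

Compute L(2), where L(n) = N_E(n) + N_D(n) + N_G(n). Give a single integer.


Step 0: N_E=0, N_D=1, N_G=1, L=2
Step 1: N_E=1, N_D=2, N_G=3, L=6
Step 2: N_E=4, N_D=6, N_G=9, L=19

Answer: 19


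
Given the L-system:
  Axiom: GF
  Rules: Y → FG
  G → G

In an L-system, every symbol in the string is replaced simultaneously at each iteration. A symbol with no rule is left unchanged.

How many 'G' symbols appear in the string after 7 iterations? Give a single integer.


Answer: 1

Derivation:
Step 0: GF  (1 'G')
Step 1: GF  (1 'G')
Step 2: GF  (1 'G')
Step 3: GF  (1 'G')
Step 4: GF  (1 'G')
Step 5: GF  (1 'G')
Step 6: GF  (1 'G')
Step 7: GF  (1 'G')


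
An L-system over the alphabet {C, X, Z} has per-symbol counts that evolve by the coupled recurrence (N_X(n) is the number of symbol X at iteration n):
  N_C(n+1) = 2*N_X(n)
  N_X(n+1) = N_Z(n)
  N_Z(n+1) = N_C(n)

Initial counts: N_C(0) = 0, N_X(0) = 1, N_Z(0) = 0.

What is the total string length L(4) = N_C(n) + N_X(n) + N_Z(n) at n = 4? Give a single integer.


Answer: 4

Derivation:
Step 0: N_C=0, N_X=1, N_Z=0, L=1
Step 1: N_C=2, N_X=0, N_Z=0, L=2
Step 2: N_C=0, N_X=0, N_Z=2, L=2
Step 3: N_C=0, N_X=2, N_Z=0, L=2
Step 4: N_C=4, N_X=0, N_Z=0, L=4


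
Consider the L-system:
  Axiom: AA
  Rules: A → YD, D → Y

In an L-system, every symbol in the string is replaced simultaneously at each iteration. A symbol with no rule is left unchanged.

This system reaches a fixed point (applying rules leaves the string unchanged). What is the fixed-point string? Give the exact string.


Answer: YYYY

Derivation:
Step 0: AA
Step 1: YDYD
Step 2: YYYY
Step 3: YYYY  (unchanged — fixed point at step 2)


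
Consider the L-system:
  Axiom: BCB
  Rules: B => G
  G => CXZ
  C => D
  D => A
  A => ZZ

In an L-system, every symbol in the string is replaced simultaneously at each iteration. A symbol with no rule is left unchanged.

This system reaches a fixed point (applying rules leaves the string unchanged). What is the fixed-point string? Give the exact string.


Step 0: BCB
Step 1: GDG
Step 2: CXZACXZ
Step 3: DXZZZDXZ
Step 4: AXZZZAXZ
Step 5: ZZXZZZZZXZ
Step 6: ZZXZZZZZXZ  (unchanged — fixed point at step 5)

Answer: ZZXZZZZZXZ


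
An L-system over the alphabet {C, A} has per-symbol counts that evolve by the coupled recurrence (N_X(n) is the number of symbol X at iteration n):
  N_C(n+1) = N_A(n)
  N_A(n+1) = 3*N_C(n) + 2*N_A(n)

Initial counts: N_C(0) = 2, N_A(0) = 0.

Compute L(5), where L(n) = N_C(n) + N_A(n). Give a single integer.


Answer: 486

Derivation:
Step 0: N_C=2, N_A=0, L=2
Step 1: N_C=0, N_A=6, L=6
Step 2: N_C=6, N_A=12, L=18
Step 3: N_C=12, N_A=42, L=54
Step 4: N_C=42, N_A=120, L=162
Step 5: N_C=120, N_A=366, L=486


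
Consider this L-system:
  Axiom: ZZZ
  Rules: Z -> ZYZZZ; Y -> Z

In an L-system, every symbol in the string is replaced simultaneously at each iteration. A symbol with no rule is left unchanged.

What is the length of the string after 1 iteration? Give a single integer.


Answer: 15

Derivation:
Step 0: length = 3
Step 1: length = 15


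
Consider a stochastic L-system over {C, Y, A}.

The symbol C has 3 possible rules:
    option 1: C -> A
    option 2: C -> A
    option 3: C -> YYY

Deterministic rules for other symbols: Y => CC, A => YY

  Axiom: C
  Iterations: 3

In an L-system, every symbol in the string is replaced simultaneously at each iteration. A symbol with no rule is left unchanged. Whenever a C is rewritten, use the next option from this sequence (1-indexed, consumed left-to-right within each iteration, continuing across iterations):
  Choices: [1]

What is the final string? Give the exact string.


Step 0: C
Step 1: A  (used choices [1])
Step 2: YY  (used choices [])
Step 3: CCCC  (used choices [])

Answer: CCCC


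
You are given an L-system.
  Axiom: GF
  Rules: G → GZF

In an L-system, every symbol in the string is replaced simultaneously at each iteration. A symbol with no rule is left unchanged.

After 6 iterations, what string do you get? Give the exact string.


Step 0: GF
Step 1: GZFF
Step 2: GZFZFF
Step 3: GZFZFZFF
Step 4: GZFZFZFZFF
Step 5: GZFZFZFZFZFF
Step 6: GZFZFZFZFZFZFF

Answer: GZFZFZFZFZFZFF


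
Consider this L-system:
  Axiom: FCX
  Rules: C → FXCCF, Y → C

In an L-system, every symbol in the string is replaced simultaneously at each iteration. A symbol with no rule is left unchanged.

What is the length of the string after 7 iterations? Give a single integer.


Step 0: length = 3
Step 1: length = 7
Step 2: length = 15
Step 3: length = 31
Step 4: length = 63
Step 5: length = 127
Step 6: length = 255
Step 7: length = 511

Answer: 511


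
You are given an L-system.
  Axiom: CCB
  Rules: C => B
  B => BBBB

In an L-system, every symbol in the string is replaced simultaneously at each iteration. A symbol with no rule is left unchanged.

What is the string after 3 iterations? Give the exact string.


Answer: BBBBBBBBBBBBBBBBBBBBBBBBBBBBBBBBBBBBBBBBBBBBBBBBBBBBBBBBBBBBBBBBBBBBBBBBBBBBBBBBBBBBBBBBBBBBBBBB

Derivation:
Step 0: CCB
Step 1: BBBBBB
Step 2: BBBBBBBBBBBBBBBBBBBBBBBB
Step 3: BBBBBBBBBBBBBBBBBBBBBBBBBBBBBBBBBBBBBBBBBBBBBBBBBBBBBBBBBBBBBBBBBBBBBBBBBBBBBBBBBBBBBBBBBBBBBBBB


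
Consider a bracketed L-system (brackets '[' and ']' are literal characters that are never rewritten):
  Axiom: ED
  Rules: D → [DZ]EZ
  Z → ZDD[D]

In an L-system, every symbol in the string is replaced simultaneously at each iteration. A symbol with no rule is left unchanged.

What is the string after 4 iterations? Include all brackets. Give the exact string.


Answer: E[[[[DZ]EZZDD[D]]EZDD[D]ZDD[D][DZ]EZ[DZ]EZ[[DZ]EZ]]EZDD[D][DZ]EZ[DZ]EZ[[DZ]EZ]ZDD[D][DZ]EZ[DZ]EZ[[DZ]EZ][[DZ]EZZDD[D]]EZDD[D][[DZ]EZZDD[D]]EZDD[D][[[DZ]EZZDD[D]]EZDD[D]]]EZDD[D][DZ]EZ[DZ]EZ[[DZ]EZ][[DZ]EZZDD[D]]EZDD[D][[DZ]EZZDD[D]]EZDD[D][[[DZ]EZZDD[D]]EZDD[D]]

Derivation:
Step 0: ED
Step 1: E[DZ]EZ
Step 2: E[[DZ]EZZDD[D]]EZDD[D]
Step 3: E[[[DZ]EZZDD[D]]EZDD[D]ZDD[D][DZ]EZ[DZ]EZ[[DZ]EZ]]EZDD[D][DZ]EZ[DZ]EZ[[DZ]EZ]
Step 4: E[[[[DZ]EZZDD[D]]EZDD[D]ZDD[D][DZ]EZ[DZ]EZ[[DZ]EZ]]EZDD[D][DZ]EZ[DZ]EZ[[DZ]EZ]ZDD[D][DZ]EZ[DZ]EZ[[DZ]EZ][[DZ]EZZDD[D]]EZDD[D][[DZ]EZZDD[D]]EZDD[D][[[DZ]EZZDD[D]]EZDD[D]]]EZDD[D][DZ]EZ[DZ]EZ[[DZ]EZ][[DZ]EZZDD[D]]EZDD[D][[DZ]EZZDD[D]]EZDD[D][[[DZ]EZZDD[D]]EZDD[D]]


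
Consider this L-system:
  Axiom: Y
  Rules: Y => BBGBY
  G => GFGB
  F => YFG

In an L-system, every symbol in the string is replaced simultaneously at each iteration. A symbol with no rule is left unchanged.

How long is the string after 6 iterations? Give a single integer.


Answer: 507

Derivation:
Step 0: length = 1
Step 1: length = 5
Step 2: length = 12
Step 3: length = 27
Step 4: length = 67
Step 5: length = 181
Step 6: length = 507


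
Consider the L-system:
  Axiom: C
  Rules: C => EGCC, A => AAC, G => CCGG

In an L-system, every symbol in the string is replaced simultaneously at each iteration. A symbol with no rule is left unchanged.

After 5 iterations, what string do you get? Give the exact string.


Step 0: C
Step 1: EGCC
Step 2: ECCGGEGCCEGCC
Step 3: EEGCCEGCCCCGGCCGGECCGGEGCCEGCCECCGGEGCCEGCC
Step 4: EECCGGEGCCEGCCECCGGEGCCEGCCEGCCEGCCCCGGCCGGEGCCEGCCCCGGCCGGEEGCCEGCCCCGGCCGGECCGGEGCCEGCCECCGGEGCCEGCCEEGCCEGCCCCGGCCGGECCGGEGCCEGCCECCGGEGCCEGCC
Step 5: EEEGCCEGCCCCGGCCGGECCGGEGCCEGCCECCGGEGCCEGCCEEGCCEGCCCCGGCCGGECCGGEGCCEGCCECCGGEGCCEGCCECCGGEGCCEGCCECCGGEGCCEGCCEGCCEGCCCCGGCCGGEGCCEGCCCCGGCCGGECCGGEGCCEGCCECCGGEGCCEGCCEGCCEGCCCCGGCCGGEGCCEGCCCCGGCCGGEECCGGEGCCEGCCECCGGEGCCEGCCEGCCEGCCCCGGCCGGEGCCEGCCCCGGCCGGEEGCCEGCCCCGGCCGGECCGGEGCCEGCCECCGGEGCCEGCCEEGCCEGCCCCGGCCGGECCGGEGCCEGCCECCGGEGCCEGCCEECCGGEGCCEGCCECCGGEGCCEGCCEGCCEGCCCCGGCCGGEGCCEGCCCCGGCCGGEEGCCEGCCCCGGCCGGECCGGEGCCEGCCECCGGEGCCEGCCEEGCCEGCCCCGGCCGGECCGGEGCCEGCCECCGGEGCCEGCC

Answer: EEEGCCEGCCCCGGCCGGECCGGEGCCEGCCECCGGEGCCEGCCEEGCCEGCCCCGGCCGGECCGGEGCCEGCCECCGGEGCCEGCCECCGGEGCCEGCCECCGGEGCCEGCCEGCCEGCCCCGGCCGGEGCCEGCCCCGGCCGGECCGGEGCCEGCCECCGGEGCCEGCCEGCCEGCCCCGGCCGGEGCCEGCCCCGGCCGGEECCGGEGCCEGCCECCGGEGCCEGCCEGCCEGCCCCGGCCGGEGCCEGCCCCGGCCGGEEGCCEGCCCCGGCCGGECCGGEGCCEGCCECCGGEGCCEGCCEEGCCEGCCCCGGCCGGECCGGEGCCEGCCECCGGEGCCEGCCEECCGGEGCCEGCCECCGGEGCCEGCCEGCCEGCCCCGGCCGGEGCCEGCCCCGGCCGGEEGCCEGCCCCGGCCGGECCGGEGCCEGCCECCGGEGCCEGCCEEGCCEGCCCCGGCCGGECCGGEGCCEGCCECCGGEGCCEGCC


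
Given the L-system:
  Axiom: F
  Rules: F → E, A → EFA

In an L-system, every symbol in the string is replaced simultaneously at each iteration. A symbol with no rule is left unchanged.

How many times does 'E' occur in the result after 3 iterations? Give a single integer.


Answer: 1

Derivation:
Step 0: F  (0 'E')
Step 1: E  (1 'E')
Step 2: E  (1 'E')
Step 3: E  (1 'E')


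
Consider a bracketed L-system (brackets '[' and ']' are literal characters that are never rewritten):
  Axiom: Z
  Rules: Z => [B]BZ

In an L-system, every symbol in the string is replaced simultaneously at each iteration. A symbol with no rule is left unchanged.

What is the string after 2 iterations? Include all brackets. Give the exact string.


Step 0: Z
Step 1: [B]BZ
Step 2: [B]B[B]BZ

Answer: [B]B[B]BZ


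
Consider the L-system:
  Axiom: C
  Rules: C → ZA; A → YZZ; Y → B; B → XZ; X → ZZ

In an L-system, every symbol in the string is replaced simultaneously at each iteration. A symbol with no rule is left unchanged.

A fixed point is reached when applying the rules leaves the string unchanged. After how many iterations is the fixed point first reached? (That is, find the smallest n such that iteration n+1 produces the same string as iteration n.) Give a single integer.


Step 0: C
Step 1: ZA
Step 2: ZYZZ
Step 3: ZBZZ
Step 4: ZXZZZ
Step 5: ZZZZZZ
Step 6: ZZZZZZ  (unchanged — fixed point at step 5)

Answer: 5


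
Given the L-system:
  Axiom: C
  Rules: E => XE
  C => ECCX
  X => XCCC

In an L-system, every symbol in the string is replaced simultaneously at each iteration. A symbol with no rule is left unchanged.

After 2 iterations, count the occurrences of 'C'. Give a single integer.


Step 0: C  (1 'C')
Step 1: ECCX  (2 'C')
Step 2: XEECCXECCXXCCC  (7 'C')

Answer: 7


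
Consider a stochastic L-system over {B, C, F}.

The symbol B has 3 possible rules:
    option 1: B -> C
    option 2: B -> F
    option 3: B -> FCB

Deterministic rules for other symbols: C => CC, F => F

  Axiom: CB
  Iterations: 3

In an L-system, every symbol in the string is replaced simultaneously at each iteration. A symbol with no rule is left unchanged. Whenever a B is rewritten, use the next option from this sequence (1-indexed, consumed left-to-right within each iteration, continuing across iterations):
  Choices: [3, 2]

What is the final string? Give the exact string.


Step 0: CB
Step 1: CCFCB  (used choices [3])
Step 2: CCCCFCCF  (used choices [2])
Step 3: CCCCCCCCFCCCCF  (used choices [])

Answer: CCCCCCCCFCCCCF


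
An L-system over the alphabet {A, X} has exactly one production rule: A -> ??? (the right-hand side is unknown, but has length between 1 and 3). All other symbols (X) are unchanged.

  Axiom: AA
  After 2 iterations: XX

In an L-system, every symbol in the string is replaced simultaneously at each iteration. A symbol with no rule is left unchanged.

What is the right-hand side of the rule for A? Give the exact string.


Answer: X

Derivation:
Trying A -> X:
  Step 0: AA
  Step 1: XX
  Step 2: XX
Matches the given result.


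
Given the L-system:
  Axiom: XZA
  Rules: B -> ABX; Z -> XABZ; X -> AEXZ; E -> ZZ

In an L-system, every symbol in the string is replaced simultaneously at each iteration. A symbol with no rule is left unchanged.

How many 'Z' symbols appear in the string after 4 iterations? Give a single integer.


Answer: 39

Derivation:
Step 0: XZA  (1 'Z')
Step 1: AEXZXABZA  (2 'Z')
Step 2: AZZAEXZXABZAEXZAABXXABZA  (6 'Z')
Step 3: AXABZXABZAZZAEXZXABZAEXZAABXXABZAZZAEXZXABZAAABXAEXZAEXZAABXXABZA  (15 'Z')
Step 4: AAEXZAABXXABZAEXZAABXXABZAXABZXABZAZZAEXZXABZAEXZAABXXABZAZZAEXZXABZAAABXAEXZAEXZAABXXABZAXABZXABZAZZAEXZXABZAEXZAABXXABZAAAABXAEXZAZZAEXZXABZAZZAEXZXABZAAABXAEXZAEXZAABXXABZA  (39 'Z')


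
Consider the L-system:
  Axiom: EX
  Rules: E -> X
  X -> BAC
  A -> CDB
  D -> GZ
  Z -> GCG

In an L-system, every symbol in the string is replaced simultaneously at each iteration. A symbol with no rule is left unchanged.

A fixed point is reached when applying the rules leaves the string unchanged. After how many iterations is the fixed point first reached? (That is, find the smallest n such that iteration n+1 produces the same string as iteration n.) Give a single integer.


Answer: 5

Derivation:
Step 0: EX
Step 1: XBAC
Step 2: BACBCDBC
Step 3: BCDBCBCGZBC
Step 4: BCGZBCBCGGCGBC
Step 5: BCGGCGBCBCGGCGBC
Step 6: BCGGCGBCBCGGCGBC  (unchanged — fixed point at step 5)


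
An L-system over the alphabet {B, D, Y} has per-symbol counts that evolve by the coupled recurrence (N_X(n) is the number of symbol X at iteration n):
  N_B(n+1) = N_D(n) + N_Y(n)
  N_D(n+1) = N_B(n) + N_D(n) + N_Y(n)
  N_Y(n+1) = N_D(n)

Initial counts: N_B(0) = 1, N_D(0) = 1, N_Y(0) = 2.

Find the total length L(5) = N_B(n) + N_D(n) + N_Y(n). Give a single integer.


Step 0: N_B=1, N_D=1, N_Y=2, L=4
Step 1: N_B=3, N_D=4, N_Y=1, L=8
Step 2: N_B=5, N_D=8, N_Y=4, L=17
Step 3: N_B=12, N_D=17, N_Y=8, L=37
Step 4: N_B=25, N_D=37, N_Y=17, L=79
Step 5: N_B=54, N_D=79, N_Y=37, L=170

Answer: 170


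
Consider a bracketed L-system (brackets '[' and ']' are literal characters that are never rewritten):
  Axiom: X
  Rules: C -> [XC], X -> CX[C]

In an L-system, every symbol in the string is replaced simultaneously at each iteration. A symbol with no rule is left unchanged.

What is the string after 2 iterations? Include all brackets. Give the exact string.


Step 0: X
Step 1: CX[C]
Step 2: [XC]CX[C][[XC]]

Answer: [XC]CX[C][[XC]]


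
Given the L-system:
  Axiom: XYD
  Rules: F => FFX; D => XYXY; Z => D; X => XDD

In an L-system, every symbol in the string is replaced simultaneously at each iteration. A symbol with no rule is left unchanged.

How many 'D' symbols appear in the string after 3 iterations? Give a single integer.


Answer: 14

Derivation:
Step 0: XYD  (1 'D')
Step 1: XDDYXYXY  (2 'D')
Step 2: XDDXYXYXYXYYXDDYXDDY  (6 'D')
Step 3: XDDXYXYXYXYXDDYXDDYXDDYXDDYYXDDXYXYXYXYYXDDXYXYXYXYY  (14 'D')


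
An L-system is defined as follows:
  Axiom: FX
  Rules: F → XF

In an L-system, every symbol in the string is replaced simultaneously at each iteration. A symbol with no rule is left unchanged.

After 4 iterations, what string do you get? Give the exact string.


Answer: XXXXFX

Derivation:
Step 0: FX
Step 1: XFX
Step 2: XXFX
Step 3: XXXFX
Step 4: XXXXFX


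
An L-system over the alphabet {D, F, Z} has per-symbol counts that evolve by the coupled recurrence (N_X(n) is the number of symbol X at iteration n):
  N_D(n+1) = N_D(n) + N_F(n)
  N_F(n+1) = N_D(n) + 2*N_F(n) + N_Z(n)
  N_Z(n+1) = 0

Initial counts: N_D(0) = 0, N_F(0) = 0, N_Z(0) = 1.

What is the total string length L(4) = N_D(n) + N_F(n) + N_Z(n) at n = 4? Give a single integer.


Step 0: N_D=0, N_F=0, N_Z=1, L=1
Step 1: N_D=0, N_F=1, N_Z=0, L=1
Step 2: N_D=1, N_F=2, N_Z=0, L=3
Step 3: N_D=3, N_F=5, N_Z=0, L=8
Step 4: N_D=8, N_F=13, N_Z=0, L=21

Answer: 21


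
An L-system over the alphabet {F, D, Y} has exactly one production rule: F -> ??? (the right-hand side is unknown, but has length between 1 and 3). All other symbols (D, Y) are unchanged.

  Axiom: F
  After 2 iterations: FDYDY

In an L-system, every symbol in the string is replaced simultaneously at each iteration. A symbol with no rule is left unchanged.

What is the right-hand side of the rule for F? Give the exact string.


Answer: FDY

Derivation:
Trying F -> FDY:
  Step 0: F
  Step 1: FDY
  Step 2: FDYDY
Matches the given result.


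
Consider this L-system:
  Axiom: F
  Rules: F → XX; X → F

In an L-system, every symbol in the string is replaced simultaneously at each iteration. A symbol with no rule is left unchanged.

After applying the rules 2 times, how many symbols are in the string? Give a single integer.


Step 0: length = 1
Step 1: length = 2
Step 2: length = 2

Answer: 2


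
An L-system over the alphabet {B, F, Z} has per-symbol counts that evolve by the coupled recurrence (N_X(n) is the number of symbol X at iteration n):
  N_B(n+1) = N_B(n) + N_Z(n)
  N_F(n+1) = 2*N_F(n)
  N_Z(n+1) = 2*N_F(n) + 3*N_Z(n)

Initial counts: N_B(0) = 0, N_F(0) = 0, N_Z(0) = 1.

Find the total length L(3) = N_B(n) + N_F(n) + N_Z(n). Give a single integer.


Step 0: N_B=0, N_F=0, N_Z=1, L=1
Step 1: N_B=1, N_F=0, N_Z=3, L=4
Step 2: N_B=4, N_F=0, N_Z=9, L=13
Step 3: N_B=13, N_F=0, N_Z=27, L=40

Answer: 40


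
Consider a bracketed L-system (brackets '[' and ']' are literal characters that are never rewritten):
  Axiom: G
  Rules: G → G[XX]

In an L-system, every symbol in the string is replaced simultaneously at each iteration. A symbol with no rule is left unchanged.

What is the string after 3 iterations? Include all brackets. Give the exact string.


Answer: G[XX][XX][XX]

Derivation:
Step 0: G
Step 1: G[XX]
Step 2: G[XX][XX]
Step 3: G[XX][XX][XX]


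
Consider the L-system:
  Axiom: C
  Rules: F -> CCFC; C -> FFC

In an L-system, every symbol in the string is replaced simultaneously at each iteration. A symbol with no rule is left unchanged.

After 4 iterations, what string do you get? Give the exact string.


Step 0: C
Step 1: FFC
Step 2: CCFCCCFCFFC
Step 3: FFCFFCCCFCFFCFFCFFCCCFCFFCCCFCCCFCFFC
Step 4: CCFCCCFCFFCCCFCCCFCFFCFFCFFCCCFCFFCCCFCCCFCFFCCCFCCCFCFFCCCFCCCFCFFCFFCFFCCCFCFFCCCFCCCFCFFCFFCFFCCCFCFFCFFCFFCCCFCFFCCCFCCCFCFFC

Answer: CCFCCCFCFFCCCFCCCFCFFCFFCFFCCCFCFFCCCFCCCFCFFCCCFCCCFCFFCCCFCCCFCFFCFFCFFCCCFCFFCCCFCCCFCFFCFFCFFCCCFCFFCFFCFFCCCFCFFCCCFCCCFCFFC


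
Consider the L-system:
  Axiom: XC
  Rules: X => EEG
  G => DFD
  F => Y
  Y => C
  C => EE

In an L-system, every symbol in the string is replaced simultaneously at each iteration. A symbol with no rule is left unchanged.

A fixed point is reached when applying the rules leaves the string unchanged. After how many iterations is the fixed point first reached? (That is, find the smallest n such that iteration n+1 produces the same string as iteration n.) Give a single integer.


Step 0: XC
Step 1: EEGEE
Step 2: EEDFDEE
Step 3: EEDYDEE
Step 4: EEDCDEE
Step 5: EEDEEDEE
Step 6: EEDEEDEE  (unchanged — fixed point at step 5)

Answer: 5


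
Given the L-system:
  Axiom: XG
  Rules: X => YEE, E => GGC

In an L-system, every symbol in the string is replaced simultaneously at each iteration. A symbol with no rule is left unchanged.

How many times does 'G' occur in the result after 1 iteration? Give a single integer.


Step 0: XG  (1 'G')
Step 1: YEEG  (1 'G')

Answer: 1


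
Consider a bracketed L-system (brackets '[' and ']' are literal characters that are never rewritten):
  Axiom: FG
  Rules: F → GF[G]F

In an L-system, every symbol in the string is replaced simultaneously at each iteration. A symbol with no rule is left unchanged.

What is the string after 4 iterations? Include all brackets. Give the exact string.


Step 0: FG
Step 1: GF[G]FG
Step 2: GGF[G]F[G]GF[G]FG
Step 3: GGGF[G]F[G]GF[G]F[G]GGF[G]F[G]GF[G]FG
Step 4: GGGGF[G]F[G]GF[G]F[G]GGF[G]F[G]GF[G]F[G]GGGF[G]F[G]GF[G]F[G]GGF[G]F[G]GF[G]FG

Answer: GGGGF[G]F[G]GF[G]F[G]GGF[G]F[G]GF[G]F[G]GGGF[G]F[G]GF[G]F[G]GGF[G]F[G]GF[G]FG


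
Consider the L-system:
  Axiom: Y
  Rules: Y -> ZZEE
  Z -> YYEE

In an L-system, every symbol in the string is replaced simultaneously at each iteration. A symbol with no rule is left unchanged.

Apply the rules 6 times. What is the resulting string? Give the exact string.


Step 0: Y
Step 1: ZZEE
Step 2: YYEEYYEEEE
Step 3: ZZEEZZEEEEZZEEZZEEEEEE
Step 4: YYEEYYEEEEYYEEYYEEEEEEYYEEYYEEEEYYEEYYEEEEEEEE
Step 5: ZZEEZZEEEEZZEEZZEEEEEEZZEEZZEEEEZZEEZZEEEEEEEEZZEEZZEEEEZZEEZZEEEEEEZZEEZZEEEEZZEEZZEEEEEEEEEE
Step 6: YYEEYYEEEEYYEEYYEEEEEEYYEEYYEEEEYYEEYYEEEEEEEEYYEEYYEEEEYYEEYYEEEEEEYYEEYYEEEEYYEEYYEEEEEEEEEEYYEEYYEEEEYYEEYYEEEEEEYYEEYYEEEEYYEEYYEEEEEEEEYYEEYYEEEEYYEEYYEEEEEEYYEEYYEEEEYYEEYYEEEEEEEEEEEE

Answer: YYEEYYEEEEYYEEYYEEEEEEYYEEYYEEEEYYEEYYEEEEEEEEYYEEYYEEEEYYEEYYEEEEEEYYEEYYEEEEYYEEYYEEEEEEEEEEYYEEYYEEEEYYEEYYEEEEEEYYEEYYEEEEYYEEYYEEEEEEEEYYEEYYEEEEYYEEYYEEEEEEYYEEYYEEEEYYEEYYEEEEEEEEEEEE


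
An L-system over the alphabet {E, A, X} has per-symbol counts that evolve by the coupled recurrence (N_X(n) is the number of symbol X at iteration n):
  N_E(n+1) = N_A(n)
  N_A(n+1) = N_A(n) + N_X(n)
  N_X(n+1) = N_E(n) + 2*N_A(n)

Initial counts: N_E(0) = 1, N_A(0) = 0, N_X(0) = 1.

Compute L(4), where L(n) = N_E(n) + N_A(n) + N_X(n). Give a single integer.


Step 0: N_E=1, N_A=0, N_X=1, L=2
Step 1: N_E=0, N_A=1, N_X=1, L=2
Step 2: N_E=1, N_A=2, N_X=2, L=5
Step 3: N_E=2, N_A=4, N_X=5, L=11
Step 4: N_E=4, N_A=9, N_X=10, L=23

Answer: 23


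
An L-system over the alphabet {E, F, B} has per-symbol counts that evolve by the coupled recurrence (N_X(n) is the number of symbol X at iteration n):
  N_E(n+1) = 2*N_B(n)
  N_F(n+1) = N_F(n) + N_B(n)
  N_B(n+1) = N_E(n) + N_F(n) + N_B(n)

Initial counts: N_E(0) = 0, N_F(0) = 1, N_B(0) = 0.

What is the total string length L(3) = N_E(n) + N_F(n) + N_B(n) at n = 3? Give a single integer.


Answer: 14

Derivation:
Step 0: N_E=0, N_F=1, N_B=0, L=1
Step 1: N_E=0, N_F=1, N_B=1, L=2
Step 2: N_E=2, N_F=2, N_B=2, L=6
Step 3: N_E=4, N_F=4, N_B=6, L=14


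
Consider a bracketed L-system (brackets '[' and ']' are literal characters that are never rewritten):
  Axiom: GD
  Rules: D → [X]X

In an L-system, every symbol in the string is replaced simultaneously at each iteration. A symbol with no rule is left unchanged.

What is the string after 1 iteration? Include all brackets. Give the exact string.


Answer: G[X]X

Derivation:
Step 0: GD
Step 1: G[X]X


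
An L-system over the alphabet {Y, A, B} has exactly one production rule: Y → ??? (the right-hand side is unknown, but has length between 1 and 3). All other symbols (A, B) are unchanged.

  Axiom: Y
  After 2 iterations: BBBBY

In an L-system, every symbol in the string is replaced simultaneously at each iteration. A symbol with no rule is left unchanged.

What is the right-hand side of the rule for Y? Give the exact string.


Trying Y → BBY:
  Step 0: Y
  Step 1: BBY
  Step 2: BBBBY
Matches the given result.

Answer: BBY


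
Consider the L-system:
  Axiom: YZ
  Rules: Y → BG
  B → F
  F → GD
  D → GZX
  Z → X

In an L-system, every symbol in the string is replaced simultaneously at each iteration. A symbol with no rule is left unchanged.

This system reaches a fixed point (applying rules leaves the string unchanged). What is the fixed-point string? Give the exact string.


Answer: GGXXGX

Derivation:
Step 0: YZ
Step 1: BGX
Step 2: FGX
Step 3: GDGX
Step 4: GGZXGX
Step 5: GGXXGX
Step 6: GGXXGX  (unchanged — fixed point at step 5)


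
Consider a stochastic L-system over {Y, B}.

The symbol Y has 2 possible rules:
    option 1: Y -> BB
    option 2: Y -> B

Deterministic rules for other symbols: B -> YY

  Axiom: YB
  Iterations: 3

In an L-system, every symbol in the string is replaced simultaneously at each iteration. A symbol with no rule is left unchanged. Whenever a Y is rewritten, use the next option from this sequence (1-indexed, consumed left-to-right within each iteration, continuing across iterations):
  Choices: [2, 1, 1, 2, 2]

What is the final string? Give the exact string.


Step 0: YB
Step 1: BYY  (used choices [2])
Step 2: YYBBBB  (used choices [1, 1])
Step 3: BBYYYYYYYY  (used choices [2, 2])

Answer: BBYYYYYYYY


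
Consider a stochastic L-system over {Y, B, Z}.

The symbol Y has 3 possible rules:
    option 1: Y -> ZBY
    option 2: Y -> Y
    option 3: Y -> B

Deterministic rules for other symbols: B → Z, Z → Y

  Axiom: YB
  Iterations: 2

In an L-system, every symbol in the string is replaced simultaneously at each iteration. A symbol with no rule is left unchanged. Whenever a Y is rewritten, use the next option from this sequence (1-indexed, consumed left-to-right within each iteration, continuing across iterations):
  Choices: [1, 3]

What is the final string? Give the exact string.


Answer: YZBY

Derivation:
Step 0: YB
Step 1: ZBYZ  (used choices [1])
Step 2: YZBY  (used choices [3])


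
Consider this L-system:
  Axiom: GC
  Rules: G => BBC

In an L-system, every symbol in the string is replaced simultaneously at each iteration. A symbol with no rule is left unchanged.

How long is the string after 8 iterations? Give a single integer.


Step 0: length = 2
Step 1: length = 4
Step 2: length = 4
Step 3: length = 4
Step 4: length = 4
Step 5: length = 4
Step 6: length = 4
Step 7: length = 4
Step 8: length = 4

Answer: 4


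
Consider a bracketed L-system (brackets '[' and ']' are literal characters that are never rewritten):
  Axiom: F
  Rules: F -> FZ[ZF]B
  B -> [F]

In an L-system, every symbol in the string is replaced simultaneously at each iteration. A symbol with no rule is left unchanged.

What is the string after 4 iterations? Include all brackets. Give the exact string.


Step 0: F
Step 1: FZ[ZF]B
Step 2: FZ[ZF]BZ[ZFZ[ZF]B][F]
Step 3: FZ[ZF]BZ[ZFZ[ZF]B][F]Z[ZFZ[ZF]BZ[ZFZ[ZF]B][F]][FZ[ZF]B]
Step 4: FZ[ZF]BZ[ZFZ[ZF]B][F]Z[ZFZ[ZF]BZ[ZFZ[ZF]B][F]][FZ[ZF]B]Z[ZFZ[ZF]BZ[ZFZ[ZF]B][F]Z[ZFZ[ZF]BZ[ZFZ[ZF]B][F]][FZ[ZF]B]][FZ[ZF]BZ[ZFZ[ZF]B][F]]

Answer: FZ[ZF]BZ[ZFZ[ZF]B][F]Z[ZFZ[ZF]BZ[ZFZ[ZF]B][F]][FZ[ZF]B]Z[ZFZ[ZF]BZ[ZFZ[ZF]B][F]Z[ZFZ[ZF]BZ[ZFZ[ZF]B][F]][FZ[ZF]B]][FZ[ZF]BZ[ZFZ[ZF]B][F]]


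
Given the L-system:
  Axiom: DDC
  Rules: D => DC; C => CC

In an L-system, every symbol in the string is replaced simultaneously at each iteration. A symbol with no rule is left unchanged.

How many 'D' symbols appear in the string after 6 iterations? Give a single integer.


Answer: 2

Derivation:
Step 0: DDC  (2 'D')
Step 1: DCDCCC  (2 'D')
Step 2: DCCCDCCCCCCC  (2 'D')
Step 3: DCCCCCCCDCCCCCCCCCCCCCCC  (2 'D')
Step 4: DCCCCCCCCCCCCCCCDCCCCCCCCCCCCCCCCCCCCCCCCCCCCCCC  (2 'D')
Step 5: DCCCCCCCCCCCCCCCCCCCCCCCCCCCCCCCDCCCCCCCCCCCCCCCCCCCCCCCCCCCCCCCCCCCCCCCCCCCCCCCCCCCCCCCCCCCCCCC  (2 'D')
Step 6: DCCCCCCCCCCCCCCCCCCCCCCCCCCCCCCCCCCCCCCCCCCCCCCCCCCCCCCCCCCCCCCCDCCCCCCCCCCCCCCCCCCCCCCCCCCCCCCCCCCCCCCCCCCCCCCCCCCCCCCCCCCCCCCCCCCCCCCCCCCCCCCCCCCCCCCCCCCCCCCCCCCCCCCCCCCCCCCCCCCCCCCCCCCCCCCC  (2 'D')


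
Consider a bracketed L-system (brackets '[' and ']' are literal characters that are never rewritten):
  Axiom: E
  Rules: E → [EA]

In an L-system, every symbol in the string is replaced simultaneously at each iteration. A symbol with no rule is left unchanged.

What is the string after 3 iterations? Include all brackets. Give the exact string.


Step 0: E
Step 1: [EA]
Step 2: [[EA]A]
Step 3: [[[EA]A]A]

Answer: [[[EA]A]A]


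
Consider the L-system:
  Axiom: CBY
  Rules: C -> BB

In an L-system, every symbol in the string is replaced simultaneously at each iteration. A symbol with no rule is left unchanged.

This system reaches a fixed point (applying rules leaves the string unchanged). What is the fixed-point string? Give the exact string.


Answer: BBBY

Derivation:
Step 0: CBY
Step 1: BBBY
Step 2: BBBY  (unchanged — fixed point at step 1)


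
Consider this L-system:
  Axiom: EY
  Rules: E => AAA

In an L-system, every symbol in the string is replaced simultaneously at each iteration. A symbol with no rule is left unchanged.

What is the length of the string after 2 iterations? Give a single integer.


Answer: 4

Derivation:
Step 0: length = 2
Step 1: length = 4
Step 2: length = 4


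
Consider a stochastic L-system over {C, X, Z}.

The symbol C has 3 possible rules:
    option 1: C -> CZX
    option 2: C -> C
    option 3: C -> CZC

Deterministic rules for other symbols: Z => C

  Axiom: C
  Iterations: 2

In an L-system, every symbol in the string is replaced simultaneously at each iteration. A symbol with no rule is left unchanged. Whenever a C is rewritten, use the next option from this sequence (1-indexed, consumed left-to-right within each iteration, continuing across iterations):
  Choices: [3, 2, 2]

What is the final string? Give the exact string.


Step 0: C
Step 1: CZC  (used choices [3])
Step 2: CCC  (used choices [2, 2])

Answer: CCC


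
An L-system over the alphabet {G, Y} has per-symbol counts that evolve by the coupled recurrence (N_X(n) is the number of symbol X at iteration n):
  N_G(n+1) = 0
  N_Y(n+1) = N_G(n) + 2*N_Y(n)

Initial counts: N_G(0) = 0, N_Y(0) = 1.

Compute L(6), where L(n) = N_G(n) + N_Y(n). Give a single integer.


Answer: 64

Derivation:
Step 0: N_G=0, N_Y=1, L=1
Step 1: N_G=0, N_Y=2, L=2
Step 2: N_G=0, N_Y=4, L=4
Step 3: N_G=0, N_Y=8, L=8
Step 4: N_G=0, N_Y=16, L=16
Step 5: N_G=0, N_Y=32, L=32
Step 6: N_G=0, N_Y=64, L=64


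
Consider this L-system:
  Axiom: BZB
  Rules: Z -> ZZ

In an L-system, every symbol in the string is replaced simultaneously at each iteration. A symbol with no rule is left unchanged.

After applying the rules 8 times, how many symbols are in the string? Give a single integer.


Step 0: length = 3
Step 1: length = 4
Step 2: length = 6
Step 3: length = 10
Step 4: length = 18
Step 5: length = 34
Step 6: length = 66
Step 7: length = 130
Step 8: length = 258

Answer: 258


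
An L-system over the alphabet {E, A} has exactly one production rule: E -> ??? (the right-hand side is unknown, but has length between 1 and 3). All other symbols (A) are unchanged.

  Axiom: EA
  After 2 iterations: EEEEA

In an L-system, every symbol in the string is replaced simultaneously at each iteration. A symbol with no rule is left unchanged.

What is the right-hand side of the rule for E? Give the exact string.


Answer: EE

Derivation:
Trying E -> EE:
  Step 0: EA
  Step 1: EEA
  Step 2: EEEEA
Matches the given result.


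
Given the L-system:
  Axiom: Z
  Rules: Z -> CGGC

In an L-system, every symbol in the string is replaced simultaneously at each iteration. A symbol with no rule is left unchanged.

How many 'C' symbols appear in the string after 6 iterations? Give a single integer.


Step 0: Z  (0 'C')
Step 1: CGGC  (2 'C')
Step 2: CGGC  (2 'C')
Step 3: CGGC  (2 'C')
Step 4: CGGC  (2 'C')
Step 5: CGGC  (2 'C')
Step 6: CGGC  (2 'C')

Answer: 2


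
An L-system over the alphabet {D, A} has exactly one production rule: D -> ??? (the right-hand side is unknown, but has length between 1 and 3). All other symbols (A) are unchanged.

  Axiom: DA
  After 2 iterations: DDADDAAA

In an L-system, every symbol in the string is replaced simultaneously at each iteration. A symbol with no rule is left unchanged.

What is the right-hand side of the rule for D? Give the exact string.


Trying D -> DDA:
  Step 0: DA
  Step 1: DDAA
  Step 2: DDADDAAA
Matches the given result.

Answer: DDA


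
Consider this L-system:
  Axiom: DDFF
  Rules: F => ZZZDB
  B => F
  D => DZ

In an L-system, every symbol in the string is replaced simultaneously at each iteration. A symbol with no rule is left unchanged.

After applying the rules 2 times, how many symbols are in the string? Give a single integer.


Answer: 18

Derivation:
Step 0: length = 4
Step 1: length = 14
Step 2: length = 18


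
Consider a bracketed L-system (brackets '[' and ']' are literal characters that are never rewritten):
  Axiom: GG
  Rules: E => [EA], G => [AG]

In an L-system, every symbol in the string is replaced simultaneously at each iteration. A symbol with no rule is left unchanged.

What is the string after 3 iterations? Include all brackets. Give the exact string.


Answer: [A[A[AG]]][A[A[AG]]]

Derivation:
Step 0: GG
Step 1: [AG][AG]
Step 2: [A[AG]][A[AG]]
Step 3: [A[A[AG]]][A[A[AG]]]


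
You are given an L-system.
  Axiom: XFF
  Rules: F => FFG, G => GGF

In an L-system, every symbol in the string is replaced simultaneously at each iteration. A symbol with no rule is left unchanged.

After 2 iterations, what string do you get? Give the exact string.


Answer: XFFGFFGGGFFFGFFGGGF

Derivation:
Step 0: XFF
Step 1: XFFGFFG
Step 2: XFFGFFGGGFFFGFFGGGF


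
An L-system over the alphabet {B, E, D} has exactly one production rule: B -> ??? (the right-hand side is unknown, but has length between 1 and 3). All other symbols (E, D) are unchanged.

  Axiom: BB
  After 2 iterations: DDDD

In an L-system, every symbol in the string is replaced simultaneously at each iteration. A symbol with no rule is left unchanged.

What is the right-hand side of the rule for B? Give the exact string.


Trying B -> DD:
  Step 0: BB
  Step 1: DDDD
  Step 2: DDDD
Matches the given result.

Answer: DD


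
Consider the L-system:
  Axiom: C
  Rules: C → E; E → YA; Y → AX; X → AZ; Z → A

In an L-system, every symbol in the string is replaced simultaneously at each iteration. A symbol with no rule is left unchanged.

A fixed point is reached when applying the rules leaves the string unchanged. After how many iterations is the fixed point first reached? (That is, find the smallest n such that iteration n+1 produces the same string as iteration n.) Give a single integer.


Step 0: C
Step 1: E
Step 2: YA
Step 3: AXA
Step 4: AAZA
Step 5: AAAA
Step 6: AAAA  (unchanged — fixed point at step 5)

Answer: 5


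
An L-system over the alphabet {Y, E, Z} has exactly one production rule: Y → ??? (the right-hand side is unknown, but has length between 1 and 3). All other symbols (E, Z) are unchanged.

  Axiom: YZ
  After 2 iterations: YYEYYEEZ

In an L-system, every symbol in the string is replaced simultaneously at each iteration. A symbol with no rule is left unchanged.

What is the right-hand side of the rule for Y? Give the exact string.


Answer: YYE

Derivation:
Trying Y → YYE:
  Step 0: YZ
  Step 1: YYEZ
  Step 2: YYEYYEEZ
Matches the given result.


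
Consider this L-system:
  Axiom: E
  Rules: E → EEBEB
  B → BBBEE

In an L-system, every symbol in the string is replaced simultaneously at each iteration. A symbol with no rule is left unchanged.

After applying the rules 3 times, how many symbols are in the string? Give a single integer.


Answer: 125

Derivation:
Step 0: length = 1
Step 1: length = 5
Step 2: length = 25
Step 3: length = 125


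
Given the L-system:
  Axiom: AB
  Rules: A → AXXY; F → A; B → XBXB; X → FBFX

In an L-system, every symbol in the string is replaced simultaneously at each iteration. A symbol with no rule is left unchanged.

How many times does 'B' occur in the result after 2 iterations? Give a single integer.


Step 0: AB  (1 'B')
Step 1: AXXYXBXB  (2 'B')
Step 2: AXXYFBFXFBFXYFBFXXBXBFBFXXBXB  (8 'B')

Answer: 8


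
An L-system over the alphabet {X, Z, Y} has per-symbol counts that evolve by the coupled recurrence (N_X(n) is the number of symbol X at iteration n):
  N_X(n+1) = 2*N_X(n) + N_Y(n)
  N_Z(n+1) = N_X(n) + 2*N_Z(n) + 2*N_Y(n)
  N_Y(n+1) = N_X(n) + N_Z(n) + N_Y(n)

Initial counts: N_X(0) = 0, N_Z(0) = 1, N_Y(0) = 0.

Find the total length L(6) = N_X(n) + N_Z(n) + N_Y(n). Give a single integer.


Step 0: N_X=0, N_Z=1, N_Y=0, L=1
Step 1: N_X=0, N_Z=2, N_Y=1, L=3
Step 2: N_X=1, N_Z=6, N_Y=3, L=10
Step 3: N_X=5, N_Z=19, N_Y=10, L=34
Step 4: N_X=20, N_Z=63, N_Y=34, L=117
Step 5: N_X=74, N_Z=214, N_Y=117, L=405
Step 6: N_X=265, N_Z=736, N_Y=405, L=1406

Answer: 1406


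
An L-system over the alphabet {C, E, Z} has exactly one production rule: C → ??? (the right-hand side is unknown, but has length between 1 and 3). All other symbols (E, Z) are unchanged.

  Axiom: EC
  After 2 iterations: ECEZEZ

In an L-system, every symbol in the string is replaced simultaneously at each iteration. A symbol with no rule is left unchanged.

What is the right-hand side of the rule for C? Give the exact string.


Answer: CEZ

Derivation:
Trying C → CEZ:
  Step 0: EC
  Step 1: ECEZ
  Step 2: ECEZEZ
Matches the given result.


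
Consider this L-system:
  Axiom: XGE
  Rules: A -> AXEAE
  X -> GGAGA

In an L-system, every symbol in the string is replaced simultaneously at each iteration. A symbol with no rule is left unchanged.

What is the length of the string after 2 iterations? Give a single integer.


Answer: 15

Derivation:
Step 0: length = 3
Step 1: length = 7
Step 2: length = 15
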